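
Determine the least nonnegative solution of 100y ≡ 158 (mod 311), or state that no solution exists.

gcd(311, 100) = 1  (311 = 3×100 + 11, 100 = 9×11 + 1, 11 = 11×1).
1 divides 158, so solutions exist.
Back-substituting, 100×(28) + 311×(-9) = 1.
So 100×(28) ≡ 1 (mod 311); multiply by 158: y ≡ 4424 (mod 311).
Smallest nonnegative: y = 4424 mod 311 = 70.

70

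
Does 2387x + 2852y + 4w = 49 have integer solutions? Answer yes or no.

yes

gcd(2852, 2387) = 31.
gcd(31, 4) = 1.
1 divides 49, so integer solutions exist.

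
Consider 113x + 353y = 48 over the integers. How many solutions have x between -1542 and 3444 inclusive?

14

gcd(353, 113) = 1  (353 = 3*113 + 14, 113 = 8*14 + 1, 14 = 14*1).
Back-substituting, 113*(25) + 353*(-8) = 1.
Scale by 48: particular solution (1200, -384); reduce x mod 353: (141, -45).
General solution: x = 141 + 353t, y = -45 - 113t for integer t.
-1542 ≤ 141 + 353t ≤ 3444 gives t ∈ [-4, 9], which is 14 values.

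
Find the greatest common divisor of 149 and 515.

gcd(515, 149) = 1  (515 = 3*149 + 68, 149 = 2*68 + 13, 68 = 5*13 + 3, 13 = 4*3 + 1, 3 = 3*1).

1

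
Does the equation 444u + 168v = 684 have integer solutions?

yes

gcd(444, 168) = 12  (444 = 2×168 + 108, 168 = 1×108 + 60, 108 = 1×60 + 48, 60 = 1×48 + 12, 48 = 4×12).
12 divides 684, so integer solutions exist.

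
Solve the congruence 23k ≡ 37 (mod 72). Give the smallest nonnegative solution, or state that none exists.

gcd(72, 23):
  72 = 3*23 + 3
  23 = 7*3 + 2
  3 = 1*2 + 1
  2 = 2*1
so gcd(72, 23) = 1.
1 divides 37, so solutions exist.
Back-substitute for Bézout coefficients:
  1 = 3 - 1*2
  ... = 23*(-25) + 72*(8)
So 23*(-25) ≡ 1 (mod 72); multiply by 37: k ≡ -925 (mod 72).
Smallest nonnegative: k = -925 mod 72 = 11.

11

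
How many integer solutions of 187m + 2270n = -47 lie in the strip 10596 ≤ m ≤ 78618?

30

gcd(2270, 187) = 1.
By Bézout, 187×(-437) + 2270×(36) = 1.
Particular solution: (109, -9).
General solution: m = 109 + 2270t, n = -9 - 187t for integer t.
10596 ≤ 109 + 2270t ≤ 78618 gives t ∈ [5, 34], which is 30 values.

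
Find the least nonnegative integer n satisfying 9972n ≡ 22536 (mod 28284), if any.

gcd(28284, 9972) = 12.
12 divides 22536, so solutions exist.
By Bézout, 9972·(156) + 28284·(-55) = 12.
So 9972·(156) ≡ 12 (mod 28284); multiply by 1878: n ≡ 292968 (mod 2357).
Smallest nonnegative: n = 292968 mod 2357 = 700.

700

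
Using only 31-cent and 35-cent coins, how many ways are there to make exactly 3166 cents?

Need nonnegative integers with 31j + 35k = 3166.
gcd(31, 35) = 1, and 31·(-9) + 35·(8) = 1.
So (j₀, k₀) = (-28494, 25328); general j = -28494 + 35t, k = 25328 - 31t.
j ≥ 0 ⇒ t ≥ 815; k ≥ 0 ⇒ t ≤ 817. That's 3 values of t.

3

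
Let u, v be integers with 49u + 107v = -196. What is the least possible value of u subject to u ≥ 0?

103

gcd(107, 49) = 1.
1 divides -196, so solutions exist.
By Bézout, 49·(-24) + 107·(11) = 1.
Scale by -196/1 = -196: (u₀, v₀) = (4704, -2156).
General solution: u = 4704 + 107t, v = -2156 - 49t for integer t.
u ≥ 0: smallest is 4704 mod 107 = 103 (at t = -43), with v = -49.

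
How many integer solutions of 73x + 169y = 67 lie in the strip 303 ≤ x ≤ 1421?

gcd(169, 73) = 1  (169 = 2·73 + 23, 73 = 3·23 + 4, 23 = 5·4 + 3, 4 = 1·3 + 1, 3 = 3·1).
Back-substituting, 73·(44) + 169·(-19) = 1.
Scale by 67: particular solution (2948, -1273); reduce x mod 169: (75, -32).
General solution: x = 75 + 169t, y = -32 - 73t for integer t.
303 ≤ 75 + 169t ≤ 1421 gives t ∈ [2, 7], which is 6 values.

6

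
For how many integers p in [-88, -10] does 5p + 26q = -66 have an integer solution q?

3

gcd(26, 5) = 1  (26 = 5×5 + 1, 5 = 5×1).
Back-substituting, 5×(-5) + 26×(1) = 1.
Scale by -66: particular solution (330, -66); reduce p mod 26: (18, -6).
General solution: p = 18 + 26t, q = -6 - 5t for integer t.
-88 ≤ 18 + 26t ≤ -10 gives t ∈ [-4, -2], which is 3 values.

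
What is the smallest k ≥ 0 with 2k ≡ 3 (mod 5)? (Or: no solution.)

gcd(5, 2):
  5 = 2*2 + 1
  2 = 2*1
so gcd(5, 2) = 1.
1 divides 3, so solutions exist.
Back-substitute for Bézout coefficients:
  1 = 5 - 2*2
  ... = 2*(-2) + 5*(1)
So 2*(-2) ≡ 1 (mod 5); multiply by 3: k ≡ -6 (mod 5).
Smallest nonnegative: k = -6 mod 5 = 4.

4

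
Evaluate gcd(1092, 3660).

gcd(3660, 1092) = 12  (3660 = 3·1092 + 384, 1092 = 2·384 + 324, 384 = 1·324 + 60, 324 = 5·60 + 24, 60 = 2·24 + 12, 24 = 2·12).

12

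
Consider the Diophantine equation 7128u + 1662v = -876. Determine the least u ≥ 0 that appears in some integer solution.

199

gcd(7128, 1662):
  7128 = 4·1662 + 480
  1662 = 3·480 + 222
  480 = 2·222 + 36
  222 = 6·36 + 6
  36 = 6·6
so gcd(7128, 1662) = 6.
6 divides -876, so solutions exist.
Back-substitute for Bézout coefficients:
  6 = 222 - 6·36
  ... = 7128·(-45) + 1662·(193)
Scale by -876/6 = -146: (u₀, v₀) = (6570, -28178).
General solution: u = 6570 + 277t, v = -28178 - 1188t for integer t.
u ≥ 0: smallest is 6570 mod 277 = 199 (at t = -23), with v = -854.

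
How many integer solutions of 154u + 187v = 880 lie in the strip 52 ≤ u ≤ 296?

14

gcd(187, 154) = 11.
By Bézout, 154*(-6) + 187*(5) = 11.
Particular solution: (13, -6).
General solution: u = 13 + 17t, v = -6 - 14t for integer t.
52 ≤ 13 + 17t ≤ 296 gives t ∈ [3, 16], which is 14 values.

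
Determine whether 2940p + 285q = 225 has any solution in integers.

yes

gcd(2940, 285) = 15  (2940 = 10*285 + 90, 285 = 3*90 + 15, 90 = 6*15).
15 divides 225, so integer solutions exist.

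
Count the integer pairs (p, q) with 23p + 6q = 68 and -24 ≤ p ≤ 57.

gcd(23, 6):
  23 = 3·6 + 5
  6 = 1·5 + 1
  5 = 5·1
so gcd(23, 6) = 1.
Back-substitute for Bézout coefficients:
  1 = 6 - 1·5
  ... = 23·(-1) + 6·(4)
Scale by 68: particular solution (-68, 272); reduce p mod 6: (4, -4).
General solution: p = 4 + 6t, q = -4 - 23t for integer t.
-24 ≤ 4 + 6t ≤ 57 gives t ∈ [-4, 8], which is 13 values.

13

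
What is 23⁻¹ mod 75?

gcd(75, 23):
  75 = 3×23 + 6
  23 = 3×6 + 5
  6 = 1×5 + 1
  5 = 5×1
so gcd(75, 23) = 1.
Back-substitute for Bézout coefficients:
  1 = 6 - 1×5
  ... = 23×(-13) + 75×(4)
So 23×-13 ≡ 1 (mod 75), and -13 mod 75 = 62.

62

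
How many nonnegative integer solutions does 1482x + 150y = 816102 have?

22

gcd(1482, 150):
  1482 = 9·150 + 132
  150 = 1·132 + 18
  132 = 7·18 + 6
  18 = 3·6
so gcd(1482, 150) = 6.
Back-substitute for Bézout coefficients:
  6 = 132 - 7·18
  ... = 1482·(8) + 150·(-79)
Scale by 136017: one solution is (1088136, -10745343). Reduce x mod 25: (11, 5332).
General: x = 11 + 25t, y = 5332 - 247t.
x ≥ 0 ⇒ t ≥ 0; y ≥ 0 ⇒ t ≤ 21. So t ∈ [0, 21]: 22 solutions.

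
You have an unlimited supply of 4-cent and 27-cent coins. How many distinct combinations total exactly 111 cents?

1

Need nonnegative integers with 4j + 27k = 111.
gcd(4, 27) = 1, and 4·(7) + 27·(-1) = 1.
So (j₀, k₀) = (777, -111); general j = 777 + 27t, k = -111 - 4t.
j ≥ 0 ⇒ t ≥ -28; k ≥ 0 ⇒ t ≤ -28. That's 1 value of t.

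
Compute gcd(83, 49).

1

gcd(83, 49) = 1  (83 = 1*49 + 34, 49 = 1*34 + 15, 34 = 2*15 + 4, 15 = 3*4 + 3, 4 = 1*3 + 1, 3 = 3*1).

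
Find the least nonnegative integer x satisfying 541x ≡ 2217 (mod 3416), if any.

1469

gcd(3416, 541) = 1.
1 divides 2217, so solutions exist.
By Bézout, 541×(221) + 3416×(-35) = 1.
So 541×(221) ≡ 1 (mod 3416); multiply by 2217: x ≡ 489957 (mod 3416).
Smallest nonnegative: x = 489957 mod 3416 = 1469.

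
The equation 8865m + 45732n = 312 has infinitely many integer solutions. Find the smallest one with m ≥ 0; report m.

gcd(45732, 8865):
  45732 = 5·8865 + 1407
  8865 = 6·1407 + 423
  1407 = 3·423 + 138
  423 = 3·138 + 9
  138 = 15·9 + 3
  9 = 3·3
so gcd(45732, 8865) = 3.
3 divides 312, so solutions exist.
Back-substitute for Bézout coefficients:
  3 = 138 - 15·9
  ... = 8865·(-4973) + 45732·(964)
Scale by 312/3 = 104: (m₀, n₀) = (-517192, 100256).
General solution: m = -517192 + 15244t, n = 100256 - 2955t for integer t.
m ≥ 0: smallest is -517192 mod 15244 = 1104 (at t = 34), with n = -214.

1104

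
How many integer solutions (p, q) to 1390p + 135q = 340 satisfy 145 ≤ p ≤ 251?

4

gcd(1390, 135) = 5  (1390 = 10·135 + 40, 135 = 3·40 + 15, 40 = 2·15 + 10, 15 = 1·10 + 5, 10 = 2·5).
Back-substituting, 1390·(-10) + 135·(103) = 5.
Scale by 68: particular solution (-680, 7004); reduce p mod 27: (22, -224).
General solution: p = 22 + 27t, q = -224 - 278t for integer t.
145 ≤ 22 + 27t ≤ 251 gives t ∈ [5, 8], which is 4 values.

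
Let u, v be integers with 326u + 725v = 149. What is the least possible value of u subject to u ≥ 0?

274

gcd(725, 326) = 1  (725 = 2·326 + 73, 326 = 4·73 + 34, 73 = 2·34 + 5, 34 = 6·5 + 4, 5 = 1·4 + 1, 4 = 4·1).
1 divides 149, so solutions exist.
Back-substituting, 326·(-149) + 725·(67) = 1.
Scale by 149/1 = 149: (u₀, v₀) = (-22201, 9983).
General solution: u = -22201 + 725t, v = 9983 - 326t for integer t.
u ≥ 0: smallest is -22201 mod 725 = 274 (at t = 31), with v = -123.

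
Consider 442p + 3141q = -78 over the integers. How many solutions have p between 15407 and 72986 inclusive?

gcd(3141, 442) = 1  (3141 = 7*442 + 47, 442 = 9*47 + 19, 47 = 2*19 + 9, 19 = 2*9 + 1, 9 = 9*1).
Back-substituting, 442*(334) + 3141*(-47) = 1.
Scale by -78: particular solution (-26052, 3666); reduce p mod 3141: (2217, -312).
General solution: p = 2217 + 3141t, q = -312 - 442t for integer t.
15407 ≤ 2217 + 3141t ≤ 72986 gives t ∈ [5, 22], which is 18 values.

18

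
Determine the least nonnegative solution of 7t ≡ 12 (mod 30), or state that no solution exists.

gcd(30, 7) = 1  (30 = 4·7 + 2, 7 = 3·2 + 1, 2 = 2·1).
1 divides 12, so solutions exist.
Back-substituting, 7·(13) + 30·(-3) = 1.
So 7·(13) ≡ 1 (mod 30); multiply by 12: t ≡ 156 (mod 30).
Smallest nonnegative: t = 156 mod 30 = 6.

6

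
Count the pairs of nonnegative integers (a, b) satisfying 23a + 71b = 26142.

16

gcd(71, 23) = 1  (71 = 3*23 + 2, 23 = 11*2 + 1, 2 = 2*1).
Back-substituting, 23*(34) + 71*(-11) = 1.
Scale by 26142: one solution is (888828, -287562). Reduce a mod 71: (50, 352).
General: a = 50 + 71t, b = 352 - 23t.
a ≥ 0 ⇒ t ≥ 0; b ≥ 0 ⇒ t ≤ 15. So t ∈ [0, 15]: 16 solutions.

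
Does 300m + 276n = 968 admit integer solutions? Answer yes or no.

gcd(300, 276):
  300 = 1*276 + 24
  276 = 11*24 + 12
  24 = 2*12
so gcd(300, 276) = 12.
12 does not divide 968 (remainder 8), so no integer solutions.

no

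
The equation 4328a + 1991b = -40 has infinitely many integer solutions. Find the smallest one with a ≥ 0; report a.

gcd(4328, 1991) = 1.
1 divides -40, so solutions exist.
By Bézout, 4328·(328) + 1991·(-713) = 1.
Scale by -40/1 = -40: (a₀, b₀) = (-13120, 28520).
General solution: a = -13120 + 1991t, b = 28520 - 4328t for integer t.
a ≥ 0: smallest is -13120 mod 1991 = 817 (at t = 7), with b = -1776.

817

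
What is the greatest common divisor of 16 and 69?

gcd(69, 16) = 1  (69 = 4*16 + 5, 16 = 3*5 + 1, 5 = 5*1).

1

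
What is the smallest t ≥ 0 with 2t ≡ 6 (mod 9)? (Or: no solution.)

gcd(9, 2) = 1.
1 divides 6, so solutions exist.
By Bézout, 2*(-4) + 9*(1) = 1.
So 2*(-4) ≡ 1 (mod 9); multiply by 6: t ≡ -24 (mod 9).
Smallest nonnegative: t = -24 mod 9 = 3.

3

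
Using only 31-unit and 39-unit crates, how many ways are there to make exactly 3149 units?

Need nonnegative integers with 31j + 39k = 3149.
gcd(31, 39) = 1, and 31·(-5) + 39·(4) = 1.
So (j₀, k₀) = (-15745, 12596); general j = -15745 + 39t, k = 12596 - 31t.
j ≥ 0 ⇒ t ≥ 404; k ≥ 0 ⇒ t ≤ 406. That's 3 values of t.

3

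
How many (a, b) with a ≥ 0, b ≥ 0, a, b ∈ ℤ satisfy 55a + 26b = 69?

0

gcd(55, 26) = 1.
By Bézout, 55·(9) + 26·(-19) = 1.
One solution: (23, -46).
General: a = 23 + 26t, b = -46 - 55t.
a ≥ 0 ⇒ t ≥ 0; b ≥ 0 ⇒ t ≤ -1. So t ∈ [0, -1]: 0 solutions.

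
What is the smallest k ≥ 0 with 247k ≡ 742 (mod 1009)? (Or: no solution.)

gcd(1009, 247) = 1  (1009 = 4·247 + 21, 247 = 11·21 + 16, 21 = 1·16 + 5, 16 = 3·5 + 1, 5 = 5·1).
1 divides 742, so solutions exist.
Back-substituting, 247·(192) + 1009·(-47) = 1.
So 247·(192) ≡ 1 (mod 1009); multiply by 742: k ≡ 142464 (mod 1009).
Smallest nonnegative: k = 142464 mod 1009 = 195.

195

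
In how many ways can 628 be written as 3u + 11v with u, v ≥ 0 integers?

gcd(11, 3):
  11 = 3·3 + 2
  3 = 1·2 + 1
  2 = 2·1
so gcd(11, 3) = 1.
Back-substitute for Bézout coefficients:
  1 = 3 - 1·2
  ... = 3·(4) + 11·(-1)
Scale by 628: one solution is (2512, -628). Reduce u mod 11: (4, 56).
General: u = 4 + 11t, v = 56 - 3t.
u ≥ 0 ⇒ t ≥ 0; v ≥ 0 ⇒ t ≤ 18. So t ∈ [0, 18]: 19 solutions.

19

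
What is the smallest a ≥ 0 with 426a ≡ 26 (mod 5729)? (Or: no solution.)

gcd(5729, 426):
  5729 = 13*426 + 191
  426 = 2*191 + 44
  191 = 4*44 + 15
  44 = 2*15 + 14
  15 = 1*14 + 1
  14 = 14*1
so gcd(5729, 426) = 1.
1 divides 26, so solutions exist.
Back-substitute for Bézout coefficients:
  1 = 15 - 1*14
  ... = 426*(-390) + 5729*(29)
So 426*(-390) ≡ 1 (mod 5729); multiply by 26: a ≡ -10140 (mod 5729).
Smallest nonnegative: a = -10140 mod 5729 = 1318.

1318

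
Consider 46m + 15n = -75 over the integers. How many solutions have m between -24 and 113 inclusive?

gcd(46, 15) = 1  (46 = 3×15 + 1, 15 = 15×1).
Back-substituting, 46×(1) + 15×(-3) = 1.
Scale by -75: particular solution (-75, 225); reduce m mod 15: (0, -5).
General solution: m = 0 + 15t, n = -5 - 46t for integer t.
-24 ≤ 0 + 15t ≤ 113 gives t ∈ [-1, 7], which is 9 values.

9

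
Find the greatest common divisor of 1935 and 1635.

gcd(1935, 1635):
  1935 = 1×1635 + 300
  1635 = 5×300 + 135
  300 = 2×135 + 30
  135 = 4×30 + 15
  30 = 2×15
so gcd(1935, 1635) = 15.

15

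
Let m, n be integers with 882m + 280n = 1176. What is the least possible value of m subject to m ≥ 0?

8

gcd(882, 280):
  882 = 3×280 + 42
  280 = 6×42 + 28
  42 = 1×28 + 14
  28 = 2×14
so gcd(882, 280) = 14.
14 divides 1176, so solutions exist.
Back-substitute for Bézout coefficients:
  14 = 42 - 1×28
  ... = 882×(7) + 280×(-22)
Scale by 1176/14 = 84: (m₀, n₀) = (588, -1848).
General solution: m = 588 + 20t, n = -1848 - 63t for integer t.
m ≥ 0: smallest is 588 mod 20 = 8 (at t = -29), with n = -21.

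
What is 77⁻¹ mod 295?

23

gcd(295, 77) = 1.
By Bézout, 77·(23) + 295·(-6) = 1.
So 77·23 ≡ 1 (mod 295), and 23 mod 295 = 23.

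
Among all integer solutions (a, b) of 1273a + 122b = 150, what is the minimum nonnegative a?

gcd(1273, 122):
  1273 = 10·122 + 53
  122 = 2·53 + 16
  53 = 3·16 + 5
  16 = 3·5 + 1
  5 = 5·1
so gcd(1273, 122) = 1.
1 divides 150, so solutions exist.
Back-substitute for Bézout coefficients:
  1 = 16 - 3·5
  ... = 1273·(-23) + 122·(240)
Scale by 150/1 = 150: (a₀, b₀) = (-3450, 36000).
General solution: a = -3450 + 122t, b = 36000 - 1273t for integer t.
a ≥ 0: smallest is -3450 mod 122 = 88 (at t = 29), with b = -917.

88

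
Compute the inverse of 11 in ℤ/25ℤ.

gcd(25, 11):
  25 = 2*11 + 3
  11 = 3*3 + 2
  3 = 1*2 + 1
  2 = 2*1
so gcd(25, 11) = 1.
Back-substitute for Bézout coefficients:
  1 = 3 - 1*2
  ... = 11*(-9) + 25*(4)
So 11*-9 ≡ 1 (mod 25), and -9 mod 25 = 16.

16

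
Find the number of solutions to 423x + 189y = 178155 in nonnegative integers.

gcd(423, 189):
  423 = 2·189 + 45
  189 = 4·45 + 9
  45 = 5·9
so gcd(423, 189) = 9.
Back-substitute for Bézout coefficients:
  9 = 189 - 4·45
  ... = 423·(-4) + 189·(9)
Scale by 19795: one solution is (-79180, 178155). Reduce x mod 21: (11, 918).
General: x = 11 + 21t, y = 918 - 47t.
x ≥ 0 ⇒ t ≥ 0; y ≥ 0 ⇒ t ≤ 19. So t ∈ [0, 19]: 20 solutions.

20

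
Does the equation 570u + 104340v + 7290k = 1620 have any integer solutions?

gcd(104340, 570):
  104340 = 183*570 + 30
  570 = 19*30
so gcd(104340, 570) = 30.
gcd(30, 7290) = 30.
30 divides 1620, so integer solutions exist.

yes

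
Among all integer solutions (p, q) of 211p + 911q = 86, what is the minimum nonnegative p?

294

gcd(911, 211) = 1  (911 = 4*211 + 67, 211 = 3*67 + 10, 67 = 6*10 + 7, 10 = 1*7 + 3, 7 = 2*3 + 1, 3 = 3*1).
1 divides 86, so solutions exist.
Back-substituting, 211*(-272) + 911*(63) = 1.
Scale by 86/1 = 86: (p₀, q₀) = (-23392, 5418).
General solution: p = -23392 + 911t, q = 5418 - 211t for integer t.
p ≥ 0: smallest is -23392 mod 911 = 294 (at t = 26), with q = -68.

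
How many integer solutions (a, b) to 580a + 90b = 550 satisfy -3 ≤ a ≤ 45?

6

gcd(580, 90):
  580 = 6*90 + 40
  90 = 2*40 + 10
  40 = 4*10
so gcd(580, 90) = 10.
Back-substitute for Bézout coefficients:
  10 = 90 - 2*40
  ... = 580*(-2) + 90*(13)
Scale by 55: particular solution (-110, 715); reduce a mod 9: (7, -39).
General solution: a = 7 + 9t, b = -39 - 58t for integer t.
-3 ≤ 7 + 9t ≤ 45 gives t ∈ [-1, 4], which is 6 values.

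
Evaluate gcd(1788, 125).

gcd(1788, 125):
  1788 = 14·125 + 38
  125 = 3·38 + 11
  38 = 3·11 + 5
  11 = 2·5 + 1
  5 = 5·1
so gcd(1788, 125) = 1.

1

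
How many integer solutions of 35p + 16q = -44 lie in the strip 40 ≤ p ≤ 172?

gcd(35, 16):
  35 = 2·16 + 3
  16 = 5·3 + 1
  3 = 3·1
so gcd(35, 16) = 1.
Back-substitute for Bézout coefficients:
  1 = 16 - 5·3
  ... = 35·(-5) + 16·(11)
Scale by -44: particular solution (220, -484); reduce p mod 16: (12, -29).
General solution: p = 12 + 16t, q = -29 - 35t for integer t.
40 ≤ 12 + 16t ≤ 172 gives t ∈ [2, 10], which is 9 values.

9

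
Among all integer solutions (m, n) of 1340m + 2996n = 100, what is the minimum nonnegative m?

682

gcd(2996, 1340):
  2996 = 2×1340 + 316
  1340 = 4×316 + 76
  316 = 4×76 + 12
  76 = 6×12 + 4
  12 = 3×4
so gcd(2996, 1340) = 4.
4 divides 100, so solutions exist.
Back-substitute for Bézout coefficients:
  4 = 76 - 6×12
  ... = 1340×(237) + 2996×(-106)
Scale by 100/4 = 25: (m₀, n₀) = (5925, -2650).
General solution: m = 5925 + 749t, n = -2650 - 335t for integer t.
m ≥ 0: smallest is 5925 mod 749 = 682 (at t = -7), with n = -305.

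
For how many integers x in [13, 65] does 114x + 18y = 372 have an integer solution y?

18

gcd(114, 18) = 6  (114 = 6×18 + 6, 18 = 3×6).
Back-substituting, 114×(1) + 18×(-6) = 6.
Scale by 62: particular solution (62, -372); reduce x mod 3: (2, 8).
General solution: x = 2 + 3t, y = 8 - 19t for integer t.
13 ≤ 2 + 3t ≤ 65 gives t ∈ [4, 21], which is 18 values.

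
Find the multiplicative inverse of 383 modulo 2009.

gcd(2009, 383) = 1.
By Bézout, 383*(577) + 2009*(-110) = 1.
So 383*577 ≡ 1 (mod 2009), and 577 mod 2009 = 577.

577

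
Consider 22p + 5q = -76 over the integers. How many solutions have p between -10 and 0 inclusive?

gcd(22, 5):
  22 = 4×5 + 2
  5 = 2×2 + 1
  2 = 2×1
so gcd(22, 5) = 1.
Back-substitute for Bézout coefficients:
  1 = 5 - 2×2
  ... = 22×(-2) + 5×(9)
Scale by -76: particular solution (152, -684); reduce p mod 5: (2, -24).
General solution: p = 2 + 5t, q = -24 - 22t for integer t.
-10 ≤ 2 + 5t ≤ 0 gives t ∈ [-2, -1], which is 2 values.

2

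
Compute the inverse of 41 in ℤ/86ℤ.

gcd(86, 41):
  86 = 2·41 + 4
  41 = 10·4 + 1
  4 = 4·1
so gcd(86, 41) = 1.
Back-substitute for Bézout coefficients:
  1 = 41 - 10·4
  ... = 41·(21) + 86·(-10)
So 41·21 ≡ 1 (mod 86), and 21 mod 86 = 21.

21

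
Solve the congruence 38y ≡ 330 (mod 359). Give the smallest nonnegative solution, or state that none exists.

gcd(359, 38):
  359 = 9×38 + 17
  38 = 2×17 + 4
  17 = 4×4 + 1
  4 = 4×1
so gcd(359, 38) = 1.
1 divides 330, so solutions exist.
Back-substitute for Bézout coefficients:
  1 = 17 - 4×4
  ... = 38×(-85) + 359×(9)
So 38×(-85) ≡ 1 (mod 359); multiply by 330: y ≡ -28050 (mod 359).
Smallest nonnegative: y = -28050 mod 359 = 311.

311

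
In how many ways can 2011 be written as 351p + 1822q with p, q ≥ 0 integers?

gcd(1822, 351) = 1.
By Bézout, 351*(571) + 1822*(-110) = 1.
One solution: (421, -80).
General: p = 421 + 1822t, q = -80 - 351t.
p ≥ 0 ⇒ t ≥ 0; q ≥ 0 ⇒ t ≤ -1. So t ∈ [0, -1]: 0 solutions.

0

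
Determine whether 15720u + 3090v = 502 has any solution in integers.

no

gcd(15720, 3090) = 30.
30 does not divide 502 (remainder 22), so no integer solutions.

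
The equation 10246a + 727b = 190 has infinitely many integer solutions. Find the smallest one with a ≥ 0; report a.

gcd(10246, 727) = 1  (10246 = 14×727 + 68, 727 = 10×68 + 47, 68 = 1×47 + 21, 47 = 2×21 + 5, 21 = 4×5 + 1, 5 = 5×1).
1 divides 190, so solutions exist.
Back-substituting, 10246×(139) + 727×(-1959) = 1.
Scale by 190/1 = 190: (a₀, b₀) = (26410, -372210).
General solution: a = 26410 + 727t, b = -372210 - 10246t for integer t.
a ≥ 0: smallest is 26410 mod 727 = 238 (at t = -36), with b = -3354.

238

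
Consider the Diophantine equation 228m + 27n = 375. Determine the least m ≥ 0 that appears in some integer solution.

gcd(228, 27):
  228 = 8*27 + 12
  27 = 2*12 + 3
  12 = 4*3
so gcd(228, 27) = 3.
3 divides 375, so solutions exist.
Back-substitute for Bézout coefficients:
  3 = 27 - 2*12
  ... = 228*(-2) + 27*(17)
Scale by 375/3 = 125: (m₀, n₀) = (-250, 2125).
General solution: m = -250 + 9t, n = 2125 - 76t for integer t.
m ≥ 0: smallest is -250 mod 9 = 2 (at t = 28), with n = -3.

2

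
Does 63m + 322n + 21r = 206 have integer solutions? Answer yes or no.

gcd(322, 63):
  322 = 5×63 + 7
  63 = 9×7
so gcd(322, 63) = 7.
gcd(7, 21) = 7.
7 does not divide 206 (remainder 3), so no integer solutions.

no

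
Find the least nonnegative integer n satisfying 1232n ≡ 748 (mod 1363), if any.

gcd(1363, 1232) = 1.
1 divides 748, so solutions exist.
By Bézout, 1232*(-437) + 1363*(395) = 1.
So 1232*(-437) ≡ 1 (mod 1363); multiply by 748: n ≡ -326876 (mod 1363).
Smallest nonnegative: n = -326876 mod 1363 = 244.

244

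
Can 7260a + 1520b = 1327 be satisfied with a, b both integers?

no

gcd(7260, 1520) = 20  (7260 = 4×1520 + 1180, 1520 = 1×1180 + 340, 1180 = 3×340 + 160, 340 = 2×160 + 20, 160 = 8×20).
20 does not divide 1327 (remainder 7), so no integer solutions.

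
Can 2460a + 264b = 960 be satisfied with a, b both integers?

yes

gcd(2460, 264):
  2460 = 9*264 + 84
  264 = 3*84 + 12
  84 = 7*12
so gcd(2460, 264) = 12.
12 divides 960, so integer solutions exist.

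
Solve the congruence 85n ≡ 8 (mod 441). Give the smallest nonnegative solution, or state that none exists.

218

gcd(441, 85) = 1.
1 divides 8, so solutions exist.
By Bézout, 85*(-83) + 441*(16) = 1.
So 85*(-83) ≡ 1 (mod 441); multiply by 8: n ≡ -664 (mod 441).
Smallest nonnegative: n = -664 mod 441 = 218.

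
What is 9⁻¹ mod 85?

gcd(85, 9):
  85 = 9·9 + 4
  9 = 2·4 + 1
  4 = 4·1
so gcd(85, 9) = 1.
Back-substitute for Bézout coefficients:
  1 = 9 - 2·4
  ... = 9·(19) + 85·(-2)
So 9·19 ≡ 1 (mod 85), and 19 mod 85 = 19.

19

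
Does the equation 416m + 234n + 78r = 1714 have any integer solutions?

gcd(416, 234) = 26  (416 = 1×234 + 182, 234 = 1×182 + 52, 182 = 3×52 + 26, 52 = 2×26).
gcd(26, 78) = 26.
26 does not divide 1714 (remainder 24), so no integer solutions.

no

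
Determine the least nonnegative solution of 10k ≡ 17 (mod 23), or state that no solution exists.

4

gcd(23, 10):
  23 = 2·10 + 3
  10 = 3·3 + 1
  3 = 3·1
so gcd(23, 10) = 1.
1 divides 17, so solutions exist.
Back-substitute for Bézout coefficients:
  1 = 10 - 3·3
  ... = 10·(7) + 23·(-3)
So 10·(7) ≡ 1 (mod 23); multiply by 17: k ≡ 119 (mod 23).
Smallest nonnegative: k = 119 mod 23 = 4.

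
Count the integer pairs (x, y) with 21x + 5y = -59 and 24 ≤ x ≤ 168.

gcd(21, 5) = 1  (21 = 4*5 + 1, 5 = 5*1).
Back-substituting, 21*(1) + 5*(-4) = 1.
Scale by -59: particular solution (-59, 236); reduce x mod 5: (1, -16).
General solution: x = 1 + 5t, y = -16 - 21t for integer t.
24 ≤ 1 + 5t ≤ 168 gives t ∈ [5, 33], which is 29 values.

29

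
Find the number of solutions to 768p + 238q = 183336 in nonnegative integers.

gcd(768, 238) = 2.
By Bézout, 768·(-22) + 238·(71) = 2.
One solution: (116, 396).
General: p = 116 + 119t, q = 396 - 384t.
p ≥ 0 ⇒ t ≥ 0; q ≥ 0 ⇒ t ≤ 1. So t ∈ [0, 1]: 2 solutions.

2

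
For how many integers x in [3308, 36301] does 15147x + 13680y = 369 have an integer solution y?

gcd(15147, 13680):
  15147 = 1·13680 + 1467
  13680 = 9·1467 + 477
  1467 = 3·477 + 36
  477 = 13·36 + 9
  36 = 4·9
so gcd(15147, 13680) = 9.
Back-substitute for Bézout coefficients:
  9 = 477 - 13·36
  ... = 15147·(-373) + 13680·(413)
Scale by 41: particular solution (-15293, 16933); reduce x mod 1520: (1427, -1580).
General solution: x = 1427 + 1520t, y = -1580 - 1683t for integer t.
3308 ≤ 1427 + 1520t ≤ 36301 gives t ∈ [2, 22], which is 21 values.

21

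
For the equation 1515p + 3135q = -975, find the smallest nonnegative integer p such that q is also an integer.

138

gcd(3135, 1515):
  3135 = 2×1515 + 105
  1515 = 14×105 + 45
  105 = 2×45 + 15
  45 = 3×15
so gcd(3135, 1515) = 15.
15 divides -975, so solutions exist.
Back-substitute for Bézout coefficients:
  15 = 105 - 2×45
  ... = 1515×(-60) + 3135×(29)
Scale by -975/15 = -65: (p₀, q₀) = (3900, -1885).
General solution: p = 3900 + 209t, q = -1885 - 101t for integer t.
p ≥ 0: smallest is 3900 mod 209 = 138 (at t = -18), with q = -67.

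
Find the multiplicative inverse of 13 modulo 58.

gcd(58, 13):
  58 = 4×13 + 6
  13 = 2×6 + 1
  6 = 6×1
so gcd(58, 13) = 1.
Back-substitute for Bézout coefficients:
  1 = 13 - 2×6
  ... = 13×(9) + 58×(-2)
So 13×9 ≡ 1 (mod 58), and 9 mod 58 = 9.

9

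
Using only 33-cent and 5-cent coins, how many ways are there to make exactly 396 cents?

Need nonnegative integers with 33j + 5k = 396.
gcd(33, 5) = 1, and 33·(2) + 5·(-13) = 1.
So (j₀, k₀) = (792, -5148); general j = 792 + 5t, k = -5148 - 33t.
j ≥ 0 ⇒ t ≥ -158; k ≥ 0 ⇒ t ≤ -156. That's 3 values of t.

3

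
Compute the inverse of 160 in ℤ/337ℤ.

gcd(337, 160) = 1.
By Bézout, 160·(99) + 337·(-47) = 1.
So 160·99 ≡ 1 (mod 337), and 99 mod 337 = 99.

99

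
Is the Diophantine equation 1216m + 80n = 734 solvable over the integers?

gcd(1216, 80) = 16.
16 does not divide 734 (remainder 14), so no integer solutions.

no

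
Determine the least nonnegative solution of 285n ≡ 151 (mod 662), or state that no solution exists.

191

gcd(662, 285) = 1.
1 divides 151, so solutions exist.
By Bézout, 285*(295) + 662*(-127) = 1.
So 285*(295) ≡ 1 (mod 662); multiply by 151: n ≡ 44545 (mod 662).
Smallest nonnegative: n = 44545 mod 662 = 191.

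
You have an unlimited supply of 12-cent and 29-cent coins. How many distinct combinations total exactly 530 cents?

1

Need nonnegative integers with 12j + 29k = 530.
gcd(12, 29) = 1, and 12·(-12) + 29·(5) = 1.
So (j₀, k₀) = (-6360, 2650); general j = -6360 + 29t, k = 2650 - 12t.
j ≥ 0 ⇒ t ≥ 220; k ≥ 0 ⇒ t ≤ 220. That's 1 value of t.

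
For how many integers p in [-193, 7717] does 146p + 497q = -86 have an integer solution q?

gcd(497, 146) = 1  (497 = 3×146 + 59, 146 = 2×59 + 28, 59 = 2×28 + 3, 28 = 9×3 + 1, 3 = 3×1).
Back-substituting, 146×(160) + 497×(-47) = 1.
Scale by -86: particular solution (-13760, 4042); reduce p mod 497: (156, -46).
General solution: p = 156 + 497t, q = -46 - 146t for integer t.
-193 ≤ 156 + 497t ≤ 7717 gives t ∈ [0, 15], which is 16 values.

16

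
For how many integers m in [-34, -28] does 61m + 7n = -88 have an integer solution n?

1

gcd(61, 7) = 1  (61 = 8*7 + 5, 7 = 1*5 + 2, 5 = 2*2 + 1, 2 = 2*1).
Back-substituting, 61*(3) + 7*(-26) = 1.
Scale by -88: particular solution (-264, 2288); reduce m mod 7: (2, -30).
General solution: m = 2 + 7t, n = -30 - 61t for integer t.
-34 ≤ 2 + 7t ≤ -28 gives t ∈ [-5, -5], which is 1 value.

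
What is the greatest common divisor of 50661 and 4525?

1

gcd(50661, 4525):
  50661 = 11·4525 + 886
  4525 = 5·886 + 95
  886 = 9·95 + 31
  95 = 3·31 + 2
  31 = 15·2 + 1
  2 = 2·1
so gcd(50661, 4525) = 1.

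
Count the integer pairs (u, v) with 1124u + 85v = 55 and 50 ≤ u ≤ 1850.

21

gcd(1124, 85) = 1  (1124 = 13×85 + 19, 85 = 4×19 + 9, 19 = 2×9 + 1, 9 = 9×1).
Back-substituting, 1124×(9) + 85×(-119) = 1.
Scale by 55: particular solution (495, -6545); reduce u mod 85: (70, -925).
General solution: u = 70 + 85t, v = -925 - 1124t for integer t.
50 ≤ 70 + 85t ≤ 1850 gives t ∈ [0, 20], which is 21 values.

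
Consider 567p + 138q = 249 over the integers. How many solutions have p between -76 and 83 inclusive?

4

gcd(567, 138) = 3.
By Bézout, 567×(-9) + 138×(37) = 3.
Particular solution: (35, -142).
General solution: p = 35 + 46t, q = -142 - 189t for integer t.
-76 ≤ 35 + 46t ≤ 83 gives t ∈ [-2, 1], which is 4 values.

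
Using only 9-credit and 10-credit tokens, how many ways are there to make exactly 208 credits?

Need nonnegative integers with 9j + 10k = 208.
gcd(9, 10) = 1, and 9·(-1) + 10·(1) = 1.
So (j₀, k₀) = (-208, 208); general j = -208 + 10t, k = 208 - 9t.
j ≥ 0 ⇒ t ≥ 21; k ≥ 0 ⇒ t ≤ 23. That's 3 values of t.

3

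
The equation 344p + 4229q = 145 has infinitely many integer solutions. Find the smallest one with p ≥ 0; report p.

234

gcd(4229, 344):
  4229 = 12·344 + 101
  344 = 3·101 + 41
  101 = 2·41 + 19
  41 = 2·19 + 3
  19 = 6·3 + 1
  3 = 3·1
so gcd(4229, 344) = 1.
1 divides 145, so solutions exist.
Back-substitute for Bézout coefficients:
  1 = 19 - 6·3
  ... = 344·(-1340) + 4229·(109)
Scale by 145/1 = 145: (p₀, q₀) = (-194300, 15805).
General solution: p = -194300 + 4229t, q = 15805 - 344t for integer t.
p ≥ 0: smallest is -194300 mod 4229 = 234 (at t = 46), with q = -19.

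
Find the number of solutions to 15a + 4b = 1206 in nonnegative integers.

gcd(15, 4):
  15 = 3*4 + 3
  4 = 1*3 + 1
  3 = 3*1
so gcd(15, 4) = 1.
Back-substitute for Bézout coefficients:
  1 = 4 - 1*3
  ... = 15*(-1) + 4*(4)
Scale by 1206: one solution is (-1206, 4824). Reduce a mod 4: (2, 294).
General: a = 2 + 4t, b = 294 - 15t.
a ≥ 0 ⇒ t ≥ 0; b ≥ 0 ⇒ t ≤ 19. So t ∈ [0, 19]: 20 solutions.

20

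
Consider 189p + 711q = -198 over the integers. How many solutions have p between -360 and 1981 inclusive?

gcd(711, 189):
  711 = 3×189 + 144
  189 = 1×144 + 45
  144 = 3×45 + 9
  45 = 5×9
so gcd(711, 189) = 9.
Back-substitute for Bézout coefficients:
  9 = 144 - 3×45
  ... = 189×(-15) + 711×(4)
Scale by -22: particular solution (330, -88); reduce p mod 79: (14, -4).
General solution: p = 14 + 79t, q = -4 - 21t for integer t.
-360 ≤ 14 + 79t ≤ 1981 gives t ∈ [-4, 24], which is 29 values.

29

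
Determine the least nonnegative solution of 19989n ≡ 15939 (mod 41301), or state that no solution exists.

850

gcd(41301, 19989):
  41301 = 2·19989 + 1323
  19989 = 15·1323 + 144
  1323 = 9·144 + 27
  144 = 5·27 + 9
  27 = 3·9
so gcd(41301, 19989) = 9.
9 divides 15939, so solutions exist.
Back-substitute for Bézout coefficients:
  9 = 144 - 5·27
  ... = 19989·(1436) + 41301·(-695)
So 19989·(1436) ≡ 9 (mod 41301); multiply by 1771: n ≡ 2543156 (mod 4589).
Smallest nonnegative: n = 2543156 mod 4589 = 850.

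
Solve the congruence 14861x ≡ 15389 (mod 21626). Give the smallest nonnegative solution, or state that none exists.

1497

gcd(21626, 14861) = 11.
11 divides 15389, so solutions exist.
By Bézout, 14861*(195) + 21626*(-134) = 11.
So 14861*(195) ≡ 11 (mod 21626); multiply by 1399: x ≡ 272805 (mod 1966).
Smallest nonnegative: x = 272805 mod 1966 = 1497.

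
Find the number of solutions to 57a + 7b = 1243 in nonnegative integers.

gcd(57, 7) = 1.
By Bézout, 57*(1) + 7*(-8) = 1.
One solution: (4, 145).
General: a = 4 + 7t, b = 145 - 57t.
a ≥ 0 ⇒ t ≥ 0; b ≥ 0 ⇒ t ≤ 2. So t ∈ [0, 2]: 3 solutions.

3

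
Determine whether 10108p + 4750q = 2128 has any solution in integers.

gcd(10108, 4750) = 38  (10108 = 2·4750 + 608, 4750 = 7·608 + 494, 608 = 1·494 + 114, 494 = 4·114 + 38, 114 = 3·38).
38 divides 2128, so integer solutions exist.

yes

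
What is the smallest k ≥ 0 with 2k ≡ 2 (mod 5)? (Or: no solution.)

gcd(5, 2) = 1  (5 = 2*2 + 1, 2 = 2*1).
1 divides 2, so solutions exist.
Back-substituting, 2*(-2) + 5*(1) = 1.
So 2*(-2) ≡ 1 (mod 5); multiply by 2: k ≡ -4 (mod 5).
Smallest nonnegative: k = -4 mod 5 = 1.

1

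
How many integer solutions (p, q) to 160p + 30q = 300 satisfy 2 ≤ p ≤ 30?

gcd(160, 30) = 10  (160 = 5*30 + 10, 30 = 3*10).
Back-substituting, 160*(1) + 30*(-5) = 10.
Scale by 30: particular solution (30, -150); reduce p mod 3: (0, 10).
General solution: p = 0 + 3t, q = 10 - 16t for integer t.
2 ≤ 0 + 3t ≤ 30 gives t ∈ [1, 10], which is 10 values.

10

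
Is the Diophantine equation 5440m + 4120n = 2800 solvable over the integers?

yes

gcd(5440, 4120) = 40  (5440 = 1*4120 + 1320, 4120 = 3*1320 + 160, 1320 = 8*160 + 40, 160 = 4*40).
40 divides 2800, so integer solutions exist.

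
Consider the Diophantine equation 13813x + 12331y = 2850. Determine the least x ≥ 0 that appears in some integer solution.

601

gcd(13813, 12331):
  13813 = 1·12331 + 1482
  12331 = 8·1482 + 475
  1482 = 3·475 + 57
  475 = 8·57 + 19
  57 = 3·19
so gcd(13813, 12331) = 19.
19 divides 2850, so solutions exist.
Back-substitute for Bézout coefficients:
  19 = 475 - 8·57
  ... = 13813·(-208) + 12331·(233)
Scale by 2850/19 = 150: (x₀, y₀) = (-31200, 34950).
General solution: x = -31200 + 649t, y = 34950 - 727t for integer t.
x ≥ 0: smallest is -31200 mod 649 = 601 (at t = 49), with y = -673.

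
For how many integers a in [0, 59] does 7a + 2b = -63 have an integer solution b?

30

gcd(7, 2) = 1.
By Bézout, 7*(1) + 2*(-3) = 1.
Particular solution: (1, -35).
General solution: a = 1 + 2t, b = -35 - 7t for integer t.
0 ≤ 1 + 2t ≤ 59 gives t ∈ [0, 29], which is 30 values.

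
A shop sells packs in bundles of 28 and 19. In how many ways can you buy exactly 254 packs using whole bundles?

Need nonnegative integers with 28j + 19k = 254.
gcd(28, 19) = 1, and 28·(-2) + 19·(3) = 1.
So (j₀, k₀) = (-508, 762); general j = -508 + 19t, k = 762 - 28t.
j ≥ 0 ⇒ t ≥ 27; k ≥ 0 ⇒ t ≤ 27. That's 1 value of t.

1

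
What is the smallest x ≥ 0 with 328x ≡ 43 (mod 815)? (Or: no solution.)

266

gcd(815, 328) = 1.
1 divides 43, so solutions exist.
By Bézout, 328*(82) + 815*(-33) = 1.
So 328*(82) ≡ 1 (mod 815); multiply by 43: x ≡ 3526 (mod 815).
Smallest nonnegative: x = 3526 mod 815 = 266.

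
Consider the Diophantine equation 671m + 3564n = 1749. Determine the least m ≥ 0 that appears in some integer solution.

gcd(3564, 671):
  3564 = 5·671 + 209
  671 = 3·209 + 44
  209 = 4·44 + 33
  44 = 1·33 + 11
  33 = 3·11
so gcd(3564, 671) = 11.
11 divides 1749, so solutions exist.
Back-substitute for Bézout coefficients:
  11 = 44 - 1·33
  ... = 671·(85) + 3564·(-16)
Scale by 1749/11 = 159: (m₀, n₀) = (13515, -2544).
General solution: m = 13515 + 324t, n = -2544 - 61t for integer t.
m ≥ 0: smallest is 13515 mod 324 = 231 (at t = -41), with n = -43.

231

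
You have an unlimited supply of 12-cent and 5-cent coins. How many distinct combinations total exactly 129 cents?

2

Need nonnegative integers with 12j + 5k = 129.
gcd(12, 5) = 1, and 12·(-2) + 5·(5) = 1.
So (j₀, k₀) = (-258, 645); general j = -258 + 5t, k = 645 - 12t.
j ≥ 0 ⇒ t ≥ 52; k ≥ 0 ⇒ t ≤ 53. That's 2 values of t.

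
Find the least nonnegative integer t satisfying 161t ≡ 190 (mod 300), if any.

290

gcd(300, 161) = 1  (300 = 1×161 + 139, 161 = 1×139 + 22, 139 = 6×22 + 7, 22 = 3×7 + 1, 7 = 7×1).
1 divides 190, so solutions exist.
Back-substituting, 161×(41) + 300×(-22) = 1.
So 161×(41) ≡ 1 (mod 300); multiply by 190: t ≡ 7790 (mod 300).
Smallest nonnegative: t = 7790 mod 300 = 290.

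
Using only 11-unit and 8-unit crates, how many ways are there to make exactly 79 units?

1

Need nonnegative integers with 11j + 8k = 79.
gcd(11, 8) = 1, and 11·(3) + 8·(-4) = 1.
So (j₀, k₀) = (237, -316); general j = 237 + 8t, k = -316 - 11t.
j ≥ 0 ⇒ t ≥ -29; k ≥ 0 ⇒ t ≤ -29. That's 1 value of t.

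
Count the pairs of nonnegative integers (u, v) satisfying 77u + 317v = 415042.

17

gcd(317, 77):
  317 = 4*77 + 9
  77 = 8*9 + 5
  9 = 1*5 + 4
  5 = 1*4 + 1
  4 = 4*1
so gcd(317, 77) = 1.
Back-substitute for Bézout coefficients:
  1 = 5 - 1*4
  ... = 77*(70) + 317*(-17)
Scale by 415042: one solution is (29052940, -7055714). Reduce u mod 317: (207, 1259).
General: u = 207 + 317t, v = 1259 - 77t.
u ≥ 0 ⇒ t ≥ 0; v ≥ 0 ⇒ t ≤ 16. So t ∈ [0, 16]: 17 solutions.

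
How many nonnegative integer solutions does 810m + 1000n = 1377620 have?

17

gcd(1000, 810) = 10  (1000 = 1*810 + 190, 810 = 4*190 + 50, 190 = 3*50 + 40, 50 = 1*40 + 10, 40 = 4*10).
Back-substituting, 810*(21) + 1000*(-17) = 10.
Scale by 137762: one solution is (2893002, -2341954). Reduce m mod 100: (2, 1376).
General: m = 2 + 100t, n = 1376 - 81t.
m ≥ 0 ⇒ t ≥ 0; n ≥ 0 ⇒ t ≤ 16. So t ∈ [0, 16]: 17 solutions.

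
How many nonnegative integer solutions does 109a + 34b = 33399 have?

9

gcd(109, 34):
  109 = 3*34 + 7
  34 = 4*7 + 6
  7 = 1*6 + 1
  6 = 6*1
so gcd(109, 34) = 1.
Back-substitute for Bézout coefficients:
  1 = 7 - 1*6
  ... = 109*(5) + 34*(-16)
Scale by 33399: one solution is (166995, -534384). Reduce a mod 34: (21, 915).
General: a = 21 + 34t, b = 915 - 109t.
a ≥ 0 ⇒ t ≥ 0; b ≥ 0 ⇒ t ≤ 8. So t ∈ [0, 8]: 9 solutions.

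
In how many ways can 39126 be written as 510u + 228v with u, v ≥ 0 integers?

gcd(510, 228) = 6.
By Bézout, 510·(17) + 228·(-38) = 6.
One solution: (11, 147).
General: u = 11 + 38t, v = 147 - 85t.
u ≥ 0 ⇒ t ≥ 0; v ≥ 0 ⇒ t ≤ 1. So t ∈ [0, 1]: 2 solutions.

2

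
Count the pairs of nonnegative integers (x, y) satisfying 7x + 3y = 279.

gcd(7, 3) = 1  (7 = 2·3 + 1, 3 = 3·1).
Back-substituting, 7·(1) + 3·(-2) = 1.
Scale by 279: one solution is (279, -558). Reduce x mod 3: (0, 93).
General: x = 0 + 3t, y = 93 - 7t.
x ≥ 0 ⇒ t ≥ 0; y ≥ 0 ⇒ t ≤ 13. So t ∈ [0, 13]: 14 solutions.

14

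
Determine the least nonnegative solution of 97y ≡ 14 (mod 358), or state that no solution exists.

gcd(358, 97):
  358 = 3*97 + 67
  97 = 1*67 + 30
  67 = 2*30 + 7
  30 = 4*7 + 2
  7 = 3*2 + 1
  2 = 2*1
so gcd(358, 97) = 1.
1 divides 14, so solutions exist.
Back-substitute for Bézout coefficients:
  1 = 7 - 3*2
  ... = 97*(-155) + 358*(42)
So 97*(-155) ≡ 1 (mod 358); multiply by 14: y ≡ -2170 (mod 358).
Smallest nonnegative: y = -2170 mod 358 = 336.

336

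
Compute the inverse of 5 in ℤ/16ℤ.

gcd(16, 5):
  16 = 3×5 + 1
  5 = 5×1
so gcd(16, 5) = 1.
Back-substitute for Bézout coefficients:
  1 = 16 - 3×5
  ... = 5×(-3) + 16×(1)
So 5×-3 ≡ 1 (mod 16), and -3 mod 16 = 13.

13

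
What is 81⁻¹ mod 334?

gcd(334, 81):
  334 = 4·81 + 10
  81 = 8·10 + 1
  10 = 10·1
so gcd(334, 81) = 1.
Back-substitute for Bézout coefficients:
  1 = 81 - 8·10
  ... = 81·(33) + 334·(-8)
So 81·33 ≡ 1 (mod 334), and 33 mod 334 = 33.

33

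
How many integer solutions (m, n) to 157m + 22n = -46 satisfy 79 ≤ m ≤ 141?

gcd(157, 22) = 1.
By Bézout, 157*(-7) + 22*(50) = 1.
Particular solution: (14, -102).
General solution: m = 14 + 22t, n = -102 - 157t for integer t.
79 ≤ 14 + 22t ≤ 141 gives t ∈ [3, 5], which is 3 values.

3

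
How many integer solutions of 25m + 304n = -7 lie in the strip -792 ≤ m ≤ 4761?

gcd(304, 25):
  304 = 12×25 + 4
  25 = 6×4 + 1
  4 = 4×1
so gcd(304, 25) = 1.
Back-substitute for Bézout coefficients:
  1 = 25 - 6×4
  ... = 25×(73) + 304×(-6)
Scale by -7: particular solution (-511, 42); reduce m mod 304: (97, -8).
General solution: m = 97 + 304t, n = -8 - 25t for integer t.
-792 ≤ 97 + 304t ≤ 4761 gives t ∈ [-2, 15], which is 18 values.

18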